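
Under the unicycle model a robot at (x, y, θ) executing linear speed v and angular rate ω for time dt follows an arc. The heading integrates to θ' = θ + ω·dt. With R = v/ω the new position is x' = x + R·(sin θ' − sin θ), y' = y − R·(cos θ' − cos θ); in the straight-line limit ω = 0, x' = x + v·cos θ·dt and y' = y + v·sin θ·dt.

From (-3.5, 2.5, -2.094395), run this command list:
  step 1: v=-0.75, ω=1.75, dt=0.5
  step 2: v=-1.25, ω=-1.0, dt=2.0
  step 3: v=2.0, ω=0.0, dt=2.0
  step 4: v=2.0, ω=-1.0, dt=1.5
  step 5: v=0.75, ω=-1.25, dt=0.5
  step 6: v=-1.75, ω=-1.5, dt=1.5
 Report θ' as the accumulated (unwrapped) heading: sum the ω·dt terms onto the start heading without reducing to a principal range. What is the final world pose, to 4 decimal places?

step 1: θ'=-1.2194 (R=-0.4286) → pose (-3.4688, 2.8618, -1.2194)
step 2: θ'=-3.2194 (R=1.2500) → pose (-2.1980, 4.5383, -3.2194)
step 3: θ'=-3.2194 (straight) → pose (-6.1859, 4.8492, -3.2194)
step 4: θ'=-4.7194 (R=-2.0000) → pose (-8.0304, 6.8571, -4.7194)
step 5: θ'=-5.3444 (R=-0.6000) → pose (-7.9145, 7.2074, -5.3444)
step 6: θ'=-7.5944 (R=1.1667) → pose (-9.9834, 7.5972, -7.5944)

(-9.9834, 7.5972, -7.5944)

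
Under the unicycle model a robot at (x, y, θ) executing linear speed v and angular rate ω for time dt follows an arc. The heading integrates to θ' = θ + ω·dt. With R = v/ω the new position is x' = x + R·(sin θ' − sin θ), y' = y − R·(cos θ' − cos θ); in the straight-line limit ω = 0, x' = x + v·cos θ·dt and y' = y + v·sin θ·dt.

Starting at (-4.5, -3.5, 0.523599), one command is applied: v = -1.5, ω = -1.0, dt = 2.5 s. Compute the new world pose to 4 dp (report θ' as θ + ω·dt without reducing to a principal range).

(-6.6283, -1.6091, -1.9764)

θ' = 0.5236 + -1.0·2.5 = -1.9764
R = v/ω = -1.5/-1.0 = 1.5000
x' = -4.5 + 1.5000·(sin -1.9764 − sin 0.5236) = -6.6283
y' = -3.5 − 1.5000·(cos -1.9764 − cos 0.5236) = -1.6091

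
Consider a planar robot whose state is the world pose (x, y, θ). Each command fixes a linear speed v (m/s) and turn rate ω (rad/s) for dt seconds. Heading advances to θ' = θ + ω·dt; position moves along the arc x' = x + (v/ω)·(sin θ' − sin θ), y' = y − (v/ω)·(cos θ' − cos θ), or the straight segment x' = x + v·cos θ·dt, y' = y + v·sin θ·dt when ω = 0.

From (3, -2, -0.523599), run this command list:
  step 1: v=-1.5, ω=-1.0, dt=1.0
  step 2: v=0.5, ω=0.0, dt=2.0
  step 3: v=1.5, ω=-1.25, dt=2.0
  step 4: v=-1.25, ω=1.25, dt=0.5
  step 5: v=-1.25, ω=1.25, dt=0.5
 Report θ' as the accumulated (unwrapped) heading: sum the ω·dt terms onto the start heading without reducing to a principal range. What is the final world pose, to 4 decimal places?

step 1: θ'=-1.5236 (R=1.5000) → pose (2.2517, -0.7717, -1.5236)
step 2: θ'=-1.5236 (straight) → pose (2.2989, -1.7706, -1.5236)
step 3: θ'=-4.0236 (R=-1.2000) → pose (0.1738, -2.5900, -4.0236)
step 4: θ'=-3.3986 (R=-1.0000) → pose (0.6916, -2.9215, -3.3986)
step 5: θ'=-2.7736 (R=-1.0000) → pose (1.3055, -2.8874, -2.7736)

(1.3055, -2.8874, -2.7736)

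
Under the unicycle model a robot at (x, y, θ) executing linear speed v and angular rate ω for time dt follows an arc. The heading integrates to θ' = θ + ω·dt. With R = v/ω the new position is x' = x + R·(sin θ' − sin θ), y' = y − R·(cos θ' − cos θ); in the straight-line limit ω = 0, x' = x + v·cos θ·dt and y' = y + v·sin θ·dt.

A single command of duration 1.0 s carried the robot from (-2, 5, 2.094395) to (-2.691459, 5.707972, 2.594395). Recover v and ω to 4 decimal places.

v = 1.0000, ω = 0.5000

Δθ = 2.594395 − 2.094395 = 0.500000
ω = Δθ/dt = 0.500000/1.0 = 0.5000
R = −Δy/(cos θ' − cos θ) = 2.0000
v = R·ω = 2.0000·0.5000 = 1.0000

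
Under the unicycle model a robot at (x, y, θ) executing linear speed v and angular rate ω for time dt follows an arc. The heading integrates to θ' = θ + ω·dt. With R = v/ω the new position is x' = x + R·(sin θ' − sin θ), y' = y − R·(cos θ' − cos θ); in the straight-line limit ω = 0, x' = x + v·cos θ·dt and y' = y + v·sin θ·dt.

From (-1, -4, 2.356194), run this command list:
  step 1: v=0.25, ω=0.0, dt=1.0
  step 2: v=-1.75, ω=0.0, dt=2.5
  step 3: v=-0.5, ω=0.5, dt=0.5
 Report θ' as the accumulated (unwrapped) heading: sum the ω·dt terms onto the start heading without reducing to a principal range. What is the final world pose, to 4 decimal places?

(2.1137, -7.0698, 2.6062)

step 1: θ'=2.3562 (straight) → pose (-1.1768, -3.8232, 2.3562)
step 2: θ'=2.3562 (straight) → pose (1.9168, -6.9168, 2.3562)
step 3: θ'=2.6062 (R=-1.0000) → pose (2.1137, -7.0698, 2.6062)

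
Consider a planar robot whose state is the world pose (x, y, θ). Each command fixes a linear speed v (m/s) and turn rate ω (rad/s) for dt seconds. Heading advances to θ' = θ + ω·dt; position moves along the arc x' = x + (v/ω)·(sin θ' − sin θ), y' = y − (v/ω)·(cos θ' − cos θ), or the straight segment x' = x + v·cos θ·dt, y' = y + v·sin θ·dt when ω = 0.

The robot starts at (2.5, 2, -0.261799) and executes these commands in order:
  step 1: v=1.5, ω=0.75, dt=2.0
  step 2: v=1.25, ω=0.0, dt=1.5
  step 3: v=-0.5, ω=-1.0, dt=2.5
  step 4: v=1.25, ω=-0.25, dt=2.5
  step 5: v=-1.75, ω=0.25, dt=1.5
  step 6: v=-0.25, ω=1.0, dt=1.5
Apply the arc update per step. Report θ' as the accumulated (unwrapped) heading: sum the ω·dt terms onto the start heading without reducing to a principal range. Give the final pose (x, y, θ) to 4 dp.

(4.6483, 4.8113, -0.0118)

step 1: θ'=1.2382 (R=2.0000) → pose (4.9080, 3.2789, 1.2382)
step 2: θ'=1.2382 (straight) → pose (5.5202, 5.0511, 1.2382)
step 3: θ'=-1.2618 (R=0.5000) → pose (4.5713, 5.0623, -1.2618)
step 4: θ'=-1.8868 (R=-5.0000) → pose (4.5605, 1.9879, -1.8868)
step 5: θ'=-1.5118 (R=-7.0000) → pose (4.8950, 4.5761, -1.5118)
step 6: θ'=-0.0118 (R=-0.2500) → pose (4.6483, 4.8113, -0.0118)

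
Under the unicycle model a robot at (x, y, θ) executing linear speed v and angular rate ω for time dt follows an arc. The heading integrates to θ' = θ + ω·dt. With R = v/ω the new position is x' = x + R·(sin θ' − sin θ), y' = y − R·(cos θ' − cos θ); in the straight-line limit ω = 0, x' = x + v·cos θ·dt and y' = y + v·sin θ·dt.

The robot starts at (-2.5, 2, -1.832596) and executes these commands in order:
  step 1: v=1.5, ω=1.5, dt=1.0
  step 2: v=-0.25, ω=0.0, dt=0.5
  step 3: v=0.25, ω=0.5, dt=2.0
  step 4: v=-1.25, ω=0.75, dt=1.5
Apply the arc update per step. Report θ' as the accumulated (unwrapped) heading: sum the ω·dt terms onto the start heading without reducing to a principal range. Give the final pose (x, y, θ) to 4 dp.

step 1: θ'=-0.3326 (R=1.0000) → pose (-1.8606, 0.7960, -0.3326)
step 2: θ'=-0.3326 (straight) → pose (-1.9787, 0.8368, -0.3326)
step 3: θ'=0.6674 (R=0.5000) → pose (-1.5060, 0.9167, 0.6674)
step 4: θ'=1.7924 (R=-1.6667) → pose (-2.1003, -0.7587, 1.7924)

(-2.1003, -0.7587, 1.7924)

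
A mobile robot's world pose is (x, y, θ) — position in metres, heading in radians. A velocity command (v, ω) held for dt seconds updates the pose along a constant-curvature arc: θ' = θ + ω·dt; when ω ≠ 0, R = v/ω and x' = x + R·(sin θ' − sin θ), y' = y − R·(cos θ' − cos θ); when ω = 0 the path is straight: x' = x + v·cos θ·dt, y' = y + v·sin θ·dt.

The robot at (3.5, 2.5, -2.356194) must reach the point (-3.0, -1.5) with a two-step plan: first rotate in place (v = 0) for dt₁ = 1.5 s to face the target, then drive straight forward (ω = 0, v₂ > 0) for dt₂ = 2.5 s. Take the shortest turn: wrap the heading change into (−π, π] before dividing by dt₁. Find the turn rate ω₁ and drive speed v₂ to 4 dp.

ω₁ = -0.1558, v₂ = 3.0529

heading to target = atan2(-1.5−2.5, -3−3.5) = -2.5899
Δθ = wrap(-2.5899 − -2.3562) = -0.2337; ω₁ = Δθ/dt₁ = -0.1558
distance = √((-3−3.5)² + (-1.5−2.5)²) = 7.6322; v₂ = distance/dt₂ = 3.0529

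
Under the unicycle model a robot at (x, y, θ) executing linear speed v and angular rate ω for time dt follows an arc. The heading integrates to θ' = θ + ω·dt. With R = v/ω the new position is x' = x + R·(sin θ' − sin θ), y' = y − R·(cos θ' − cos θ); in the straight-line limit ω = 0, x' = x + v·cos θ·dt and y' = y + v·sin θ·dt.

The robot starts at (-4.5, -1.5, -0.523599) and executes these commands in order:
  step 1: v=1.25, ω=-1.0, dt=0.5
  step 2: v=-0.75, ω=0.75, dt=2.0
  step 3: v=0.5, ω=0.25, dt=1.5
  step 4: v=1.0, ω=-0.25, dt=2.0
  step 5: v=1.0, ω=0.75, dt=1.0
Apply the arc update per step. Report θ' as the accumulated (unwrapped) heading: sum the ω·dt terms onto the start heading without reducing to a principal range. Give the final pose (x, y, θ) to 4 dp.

step 1: θ'=-1.0236 (R=-1.2500) → pose (-4.0575, -1.9322, -1.0236)
step 2: θ'=0.4764 (R=-1.0000) → pose (-5.3701, -1.5638, 0.4764)
step 3: θ'=0.8514 (R=2.0000) → pose (-4.7828, -1.1044, 0.8514)
step 4: θ'=0.3514 (R=-4.0000) → pose (-3.1509, 0.0155, 0.3514)
step 5: θ'=1.1014 (R=1.3333) → pose (-2.4207, 0.6642, 1.1014)

(-2.4207, 0.6642, 1.1014)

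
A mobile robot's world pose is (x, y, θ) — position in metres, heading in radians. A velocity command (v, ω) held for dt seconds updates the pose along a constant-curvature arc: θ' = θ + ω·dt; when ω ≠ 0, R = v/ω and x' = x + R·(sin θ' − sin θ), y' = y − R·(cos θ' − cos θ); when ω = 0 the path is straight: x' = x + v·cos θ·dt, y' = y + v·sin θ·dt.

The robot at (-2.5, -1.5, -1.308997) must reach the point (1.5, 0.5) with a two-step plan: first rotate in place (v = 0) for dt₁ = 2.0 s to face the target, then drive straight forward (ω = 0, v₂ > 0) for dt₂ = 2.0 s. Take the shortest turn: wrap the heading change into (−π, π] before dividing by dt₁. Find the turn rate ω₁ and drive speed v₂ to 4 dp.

heading to target = atan2(0.5−-1.5, 1.5−-2.5) = 0.4636
Δθ = wrap(0.4636 − -1.3090) = 1.7726; ω₁ = Δθ/dt₁ = 0.8863
distance = √((1.5−-2.5)² + (0.5−-1.5)²) = 4.4721; v₂ = distance/dt₂ = 2.2361

ω₁ = 0.8863, v₂ = 2.2361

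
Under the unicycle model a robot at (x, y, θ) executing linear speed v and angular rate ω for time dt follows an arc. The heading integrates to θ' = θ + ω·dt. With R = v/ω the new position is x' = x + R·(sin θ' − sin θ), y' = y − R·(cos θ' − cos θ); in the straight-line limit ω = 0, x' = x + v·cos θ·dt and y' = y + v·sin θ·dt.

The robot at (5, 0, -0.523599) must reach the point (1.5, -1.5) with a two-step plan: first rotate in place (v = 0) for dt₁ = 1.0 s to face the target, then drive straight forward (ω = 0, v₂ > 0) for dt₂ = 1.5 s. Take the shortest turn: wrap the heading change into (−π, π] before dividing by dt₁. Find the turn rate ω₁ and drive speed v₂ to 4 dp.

heading to target = atan2(-1.5−0, 1.5−5) = -2.7367
Δθ = wrap(-2.7367 − -0.5236) = -2.2131; ω₁ = Δθ/dt₁ = -2.2131
distance = √((1.5−5)² + (-1.5−0)²) = 3.8079; v₂ = distance/dt₂ = 2.5386

ω₁ = -2.2131, v₂ = 2.5386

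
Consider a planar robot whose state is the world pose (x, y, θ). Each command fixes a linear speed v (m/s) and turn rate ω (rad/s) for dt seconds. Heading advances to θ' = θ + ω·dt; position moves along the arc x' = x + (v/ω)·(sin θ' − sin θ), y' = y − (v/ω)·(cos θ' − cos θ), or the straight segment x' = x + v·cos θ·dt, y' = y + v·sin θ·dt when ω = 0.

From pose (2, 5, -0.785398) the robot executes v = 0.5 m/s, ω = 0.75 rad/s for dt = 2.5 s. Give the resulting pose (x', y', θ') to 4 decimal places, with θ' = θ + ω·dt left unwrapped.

θ' = -0.7854 + 0.75·2.5 = 1.0896
R = v/ω = 0.5/0.75 = 0.6667
x' = 2 + 0.6667·(sin 1.0896 − sin -0.7854) = 3.0624
y' = 5 − 0.6667·(cos 1.0896 − cos -0.7854) = 5.1628

(3.0624, 5.1628, 1.0896)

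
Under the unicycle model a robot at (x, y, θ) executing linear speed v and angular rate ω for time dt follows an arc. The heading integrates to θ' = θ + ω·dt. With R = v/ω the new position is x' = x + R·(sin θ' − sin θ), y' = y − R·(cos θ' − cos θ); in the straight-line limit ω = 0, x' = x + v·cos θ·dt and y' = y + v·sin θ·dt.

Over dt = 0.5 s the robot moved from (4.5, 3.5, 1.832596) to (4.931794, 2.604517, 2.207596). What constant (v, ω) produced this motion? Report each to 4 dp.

v = -2.0000, ω = 0.7500

Δθ = 2.207596 − 1.832596 = 0.375000
ω = Δθ/dt = 0.375000/0.5 = 0.7500
R = −Δy/(cos θ' − cos θ) = -2.6667
v = R·ω = -2.6667·0.7500 = -2.0000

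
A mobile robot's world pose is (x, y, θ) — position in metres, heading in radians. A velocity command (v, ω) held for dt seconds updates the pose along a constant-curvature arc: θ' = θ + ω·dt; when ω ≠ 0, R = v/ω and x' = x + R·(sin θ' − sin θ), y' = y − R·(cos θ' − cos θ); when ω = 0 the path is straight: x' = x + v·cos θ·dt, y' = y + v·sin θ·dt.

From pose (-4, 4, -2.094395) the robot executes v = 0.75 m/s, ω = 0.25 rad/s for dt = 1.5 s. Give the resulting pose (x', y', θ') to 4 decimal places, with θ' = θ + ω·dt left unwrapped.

(-4.3689, 2.9442, -1.7194)

θ' = -2.0944 + 0.25·1.5 = -1.7194
R = v/ω = 0.75/0.25 = 3.0000
x' = -4 + 3.0000·(sin -1.7194 − sin -2.0944) = -4.3689
y' = 4 − 3.0000·(cos -1.7194 − cos -2.0944) = 2.9442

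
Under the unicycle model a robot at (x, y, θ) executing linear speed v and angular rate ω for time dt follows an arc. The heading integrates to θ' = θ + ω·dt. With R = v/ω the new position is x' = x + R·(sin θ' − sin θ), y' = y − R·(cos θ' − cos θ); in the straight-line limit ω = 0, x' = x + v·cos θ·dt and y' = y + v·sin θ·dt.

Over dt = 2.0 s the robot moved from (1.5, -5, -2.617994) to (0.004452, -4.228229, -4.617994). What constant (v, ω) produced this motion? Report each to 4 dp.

v = 1.0000, ω = -1.0000

Δθ = -4.617994 − -2.617994 = -2.000000
ω = Δθ/dt = -2.000000/2.0 = -1.0000
R = Δx/(sin θ' − sin θ) = -1.0000
v = R·ω = -1.0000·-1.0000 = 1.0000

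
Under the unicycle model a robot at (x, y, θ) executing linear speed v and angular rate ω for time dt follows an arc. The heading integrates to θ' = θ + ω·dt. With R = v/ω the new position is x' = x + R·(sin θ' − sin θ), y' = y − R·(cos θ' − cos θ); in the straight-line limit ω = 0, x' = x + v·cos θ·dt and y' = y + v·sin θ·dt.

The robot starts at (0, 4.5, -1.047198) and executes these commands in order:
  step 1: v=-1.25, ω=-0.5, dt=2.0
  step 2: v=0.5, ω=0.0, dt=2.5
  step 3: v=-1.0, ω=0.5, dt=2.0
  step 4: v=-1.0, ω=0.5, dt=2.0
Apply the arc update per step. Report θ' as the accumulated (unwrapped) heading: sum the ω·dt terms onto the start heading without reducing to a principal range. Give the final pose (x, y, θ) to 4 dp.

step 1: θ'=-2.0472 (R=2.5000) → pose (-0.0566, 6.8965, -2.0472)
step 2: θ'=-2.0472 (straight) → pose (-0.6298, 5.7856, -2.0472)
step 3: θ'=-1.0472 (R=-2.0000) → pose (-0.6750, 7.7028, -1.0472)
step 4: θ'=-0.0472 (R=-2.0000) → pose (-2.3127, 8.7006, -0.0472)

(-2.3127, 8.7006, -0.0472)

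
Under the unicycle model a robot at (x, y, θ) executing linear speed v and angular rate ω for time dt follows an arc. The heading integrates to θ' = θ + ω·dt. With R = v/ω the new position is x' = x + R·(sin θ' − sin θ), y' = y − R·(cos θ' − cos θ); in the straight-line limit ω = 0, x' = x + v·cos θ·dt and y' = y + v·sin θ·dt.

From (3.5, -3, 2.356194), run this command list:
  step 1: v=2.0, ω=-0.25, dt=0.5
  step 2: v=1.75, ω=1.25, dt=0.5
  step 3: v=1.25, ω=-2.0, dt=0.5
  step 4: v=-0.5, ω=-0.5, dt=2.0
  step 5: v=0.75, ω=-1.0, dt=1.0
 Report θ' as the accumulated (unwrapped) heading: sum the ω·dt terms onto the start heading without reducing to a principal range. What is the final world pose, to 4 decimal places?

(2.1734, -2.0284, -0.1438)

step 1: θ'=2.2312 (R=-8.0000) → pose (2.8389, -2.2506, 2.2312)
step 2: θ'=2.8562 (R=1.4000) → pose (2.1274, -1.7660, 2.8562)
step 3: θ'=1.8562 (R=-0.6250) → pose (1.7036, -1.3423, 1.8562)
step 4: θ'=0.8562 (R=1.0000) → pose (1.4994, -2.2791, 0.8562)
step 5: θ'=-0.1438 (R=-0.7500) → pose (2.1734, -2.0284, -0.1438)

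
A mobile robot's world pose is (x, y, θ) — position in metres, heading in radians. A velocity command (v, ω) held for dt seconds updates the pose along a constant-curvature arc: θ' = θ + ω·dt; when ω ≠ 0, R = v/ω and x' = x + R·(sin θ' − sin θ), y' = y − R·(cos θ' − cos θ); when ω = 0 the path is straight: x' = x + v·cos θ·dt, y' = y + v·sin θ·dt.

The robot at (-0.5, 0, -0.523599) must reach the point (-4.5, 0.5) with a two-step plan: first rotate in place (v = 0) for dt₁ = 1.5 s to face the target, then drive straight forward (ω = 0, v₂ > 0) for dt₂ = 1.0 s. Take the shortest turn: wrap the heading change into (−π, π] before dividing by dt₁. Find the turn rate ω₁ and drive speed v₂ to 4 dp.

heading to target = atan2(0.5−0, -4.5−-0.5) = 3.0172
Δθ = wrap(3.0172 − -0.5236) = -2.7423; ω₁ = Δθ/dt₁ = -1.8282
distance = √((-4.5−-0.5)² + (0.5−0)²) = 4.0311; v₂ = distance/dt₂ = 4.0311

ω₁ = -1.8282, v₂ = 4.0311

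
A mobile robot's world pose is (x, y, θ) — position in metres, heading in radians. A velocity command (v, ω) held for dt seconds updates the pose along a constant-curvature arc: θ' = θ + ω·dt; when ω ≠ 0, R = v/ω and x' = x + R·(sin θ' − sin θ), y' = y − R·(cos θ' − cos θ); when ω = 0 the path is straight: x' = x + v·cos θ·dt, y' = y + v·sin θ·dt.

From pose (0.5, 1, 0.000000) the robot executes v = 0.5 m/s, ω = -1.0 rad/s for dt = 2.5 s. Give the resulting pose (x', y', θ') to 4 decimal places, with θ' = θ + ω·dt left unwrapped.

θ' = 0.0000 + -1.0·2.5 = -2.5000
R = v/ω = 0.5/-1.0 = -0.5000
x' = 0.5 + -0.5000·(sin -2.5000 − sin 0.0000) = 0.7992
y' = 1 − -0.5000·(cos -2.5000 − cos 0.0000) = 0.0994

(0.7992, 0.0994, -2.5000)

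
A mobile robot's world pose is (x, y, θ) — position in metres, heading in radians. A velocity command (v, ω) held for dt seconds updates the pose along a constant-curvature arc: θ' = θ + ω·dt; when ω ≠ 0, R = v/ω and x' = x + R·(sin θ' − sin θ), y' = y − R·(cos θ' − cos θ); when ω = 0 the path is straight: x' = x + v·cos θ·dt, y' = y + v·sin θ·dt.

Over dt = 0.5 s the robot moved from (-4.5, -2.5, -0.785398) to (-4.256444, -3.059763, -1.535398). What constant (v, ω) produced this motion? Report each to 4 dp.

Δθ = -1.535398 − -0.785398 = -0.750000
ω = Δθ/dt = -0.750000/0.5 = -1.5000
R = −Δy/(cos θ' − cos θ) = -0.8333
v = R·ω = -0.8333·-1.5000 = 1.2500

v = 1.2500, ω = -1.5000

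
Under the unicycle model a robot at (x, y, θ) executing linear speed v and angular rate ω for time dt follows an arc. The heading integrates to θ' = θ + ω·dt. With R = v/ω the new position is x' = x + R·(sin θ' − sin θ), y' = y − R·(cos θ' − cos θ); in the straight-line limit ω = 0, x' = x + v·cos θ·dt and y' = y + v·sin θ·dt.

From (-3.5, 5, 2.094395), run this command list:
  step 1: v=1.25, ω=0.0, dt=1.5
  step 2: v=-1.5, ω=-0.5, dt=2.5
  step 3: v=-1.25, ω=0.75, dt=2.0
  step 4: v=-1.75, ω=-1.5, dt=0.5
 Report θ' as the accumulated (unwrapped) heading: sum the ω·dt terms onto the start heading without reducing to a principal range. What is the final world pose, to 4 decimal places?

(-4.4075, 0.0721, 1.5944)

step 1: θ'=2.0944 (straight) → pose (-4.4375, 6.6238, 2.0944)
step 2: θ'=0.8444 (R=3.0000) → pose (-4.7929, 3.1312, 0.8444)
step 3: θ'=2.3444 (R=-1.6667) → pose (-4.7393, 0.8598, 2.3444)
step 4: θ'=1.5944 (R=1.1667) → pose (-4.4075, 0.0721, 1.5944)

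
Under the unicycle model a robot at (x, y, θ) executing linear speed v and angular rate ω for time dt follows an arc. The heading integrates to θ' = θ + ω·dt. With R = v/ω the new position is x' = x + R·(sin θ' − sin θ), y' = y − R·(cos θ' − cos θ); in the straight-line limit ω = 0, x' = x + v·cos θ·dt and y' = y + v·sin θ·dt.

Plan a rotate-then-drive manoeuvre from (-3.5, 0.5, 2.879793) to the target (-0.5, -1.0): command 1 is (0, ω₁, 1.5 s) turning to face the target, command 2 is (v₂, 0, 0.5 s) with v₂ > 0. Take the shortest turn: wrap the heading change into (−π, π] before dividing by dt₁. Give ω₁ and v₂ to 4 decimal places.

heading to target = atan2(-1−0.5, -0.5−-3.5) = -0.4636
Δθ = wrap(-0.4636 − 2.8798) = 2.9397; ω₁ = Δθ/dt₁ = 1.9598
distance = √((-0.5−-3.5)² + (-1−0.5)²) = 3.3541; v₂ = distance/dt₂ = 6.7082

ω₁ = 1.9598, v₂ = 6.7082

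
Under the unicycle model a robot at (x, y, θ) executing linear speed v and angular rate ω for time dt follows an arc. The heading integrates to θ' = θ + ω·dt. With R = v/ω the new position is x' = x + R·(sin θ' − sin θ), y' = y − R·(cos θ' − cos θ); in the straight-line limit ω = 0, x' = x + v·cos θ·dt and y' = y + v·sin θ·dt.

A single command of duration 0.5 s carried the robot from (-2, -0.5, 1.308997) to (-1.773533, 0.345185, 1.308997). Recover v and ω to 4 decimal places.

Δθ = 1.308997 − 1.308997 = 0.000000
ω = Δθ/dt = 0.000000/0.5 = 0.0000
ω = 0 → v = (Δx·cos θ + Δy·sin θ)/dt = 1.7500

v = 1.7500, ω = 0.0000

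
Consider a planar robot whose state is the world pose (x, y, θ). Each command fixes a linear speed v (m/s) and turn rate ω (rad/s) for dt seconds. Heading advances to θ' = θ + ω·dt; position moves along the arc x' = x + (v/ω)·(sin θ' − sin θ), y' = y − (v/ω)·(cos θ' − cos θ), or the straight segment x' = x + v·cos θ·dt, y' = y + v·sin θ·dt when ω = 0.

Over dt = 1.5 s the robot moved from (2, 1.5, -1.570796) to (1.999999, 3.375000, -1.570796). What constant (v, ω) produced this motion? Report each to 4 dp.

v = -1.2500, ω = 0.0000

Δθ = -1.570796 − -1.570796 = 0.000000
ω = Δθ/dt = 0.000000/1.5 = 0.0000
ω = 0 → v = (Δx·cos θ + Δy·sin θ)/dt = -1.2500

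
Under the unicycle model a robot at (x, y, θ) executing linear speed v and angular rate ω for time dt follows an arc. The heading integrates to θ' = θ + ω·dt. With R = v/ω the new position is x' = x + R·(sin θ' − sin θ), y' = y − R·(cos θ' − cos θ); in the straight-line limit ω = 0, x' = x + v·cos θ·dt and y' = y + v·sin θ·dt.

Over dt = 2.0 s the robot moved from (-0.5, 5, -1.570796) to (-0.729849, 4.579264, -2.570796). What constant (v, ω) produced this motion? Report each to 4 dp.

v = 0.2500, ω = -0.5000

Δθ = -2.570796 − -1.570796 = -1.000000
ω = Δθ/dt = -1.000000/2.0 = -0.5000
R = −Δy/(cos θ' − cos θ) = -0.5000
v = R·ω = -0.5000·-0.5000 = 0.2500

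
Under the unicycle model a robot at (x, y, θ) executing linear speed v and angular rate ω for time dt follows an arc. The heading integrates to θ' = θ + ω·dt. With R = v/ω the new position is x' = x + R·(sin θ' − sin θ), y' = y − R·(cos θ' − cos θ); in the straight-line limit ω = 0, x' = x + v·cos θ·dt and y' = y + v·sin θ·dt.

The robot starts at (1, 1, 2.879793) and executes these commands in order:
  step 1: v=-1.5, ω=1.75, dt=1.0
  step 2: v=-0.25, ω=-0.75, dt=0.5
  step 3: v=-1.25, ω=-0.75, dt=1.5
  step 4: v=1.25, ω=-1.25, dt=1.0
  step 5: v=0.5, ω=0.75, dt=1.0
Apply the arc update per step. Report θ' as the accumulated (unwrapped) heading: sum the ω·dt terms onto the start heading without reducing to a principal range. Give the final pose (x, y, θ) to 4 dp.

(2.3747, 3.8815, 2.6298)

step 1: θ'=4.6298 (R=-0.8571) → pose (2.0761, 1.7572, 4.6298)
step 2: θ'=4.2548 (R=0.3333) → pose (2.1092, 1.8770, 4.2548)
step 3: θ'=3.1298 (R=1.6667) → pose (3.6241, 2.8072, 3.1298)
step 4: θ'=1.8798 (R=-1.0000) → pose (2.6832, 3.5030, 1.8798)
step 5: θ'=2.6298 (R=0.6667) → pose (2.3747, 3.8815, 2.6298)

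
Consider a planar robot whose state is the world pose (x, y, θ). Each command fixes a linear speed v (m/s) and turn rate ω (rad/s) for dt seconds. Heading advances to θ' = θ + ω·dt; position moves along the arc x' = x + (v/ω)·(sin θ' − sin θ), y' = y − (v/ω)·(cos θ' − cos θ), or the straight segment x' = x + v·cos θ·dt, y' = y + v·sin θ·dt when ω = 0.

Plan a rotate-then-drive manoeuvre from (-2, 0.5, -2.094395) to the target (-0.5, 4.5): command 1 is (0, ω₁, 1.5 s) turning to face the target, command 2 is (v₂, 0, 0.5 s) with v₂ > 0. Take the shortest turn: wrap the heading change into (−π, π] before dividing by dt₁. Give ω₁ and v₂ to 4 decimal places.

heading to target = atan2(4.5−0.5, -0.5−-2) = 1.2120
Δθ = wrap(1.2120 − -2.0944) = -2.9768; ω₁ = Δθ/dt₁ = -1.9845
distance = √((-0.5−-2)² + (4.5−0.5)²) = 4.2720; v₂ = distance/dt₂ = 8.5440

ω₁ = -1.9845, v₂ = 8.5440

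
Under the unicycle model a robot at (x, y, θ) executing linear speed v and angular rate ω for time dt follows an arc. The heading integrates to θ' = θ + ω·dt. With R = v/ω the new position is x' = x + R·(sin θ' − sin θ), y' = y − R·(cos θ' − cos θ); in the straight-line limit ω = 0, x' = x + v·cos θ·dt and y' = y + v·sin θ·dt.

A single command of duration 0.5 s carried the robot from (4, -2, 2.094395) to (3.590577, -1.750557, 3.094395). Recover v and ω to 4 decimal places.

v = 1.0000, ω = 2.0000

Δθ = 3.094395 − 2.094395 = 1.000000
ω = Δθ/dt = 1.000000/0.5 = 2.0000
R = Δx/(sin θ' − sin θ) = 0.5000
v = R·ω = 0.5000·2.0000 = 1.0000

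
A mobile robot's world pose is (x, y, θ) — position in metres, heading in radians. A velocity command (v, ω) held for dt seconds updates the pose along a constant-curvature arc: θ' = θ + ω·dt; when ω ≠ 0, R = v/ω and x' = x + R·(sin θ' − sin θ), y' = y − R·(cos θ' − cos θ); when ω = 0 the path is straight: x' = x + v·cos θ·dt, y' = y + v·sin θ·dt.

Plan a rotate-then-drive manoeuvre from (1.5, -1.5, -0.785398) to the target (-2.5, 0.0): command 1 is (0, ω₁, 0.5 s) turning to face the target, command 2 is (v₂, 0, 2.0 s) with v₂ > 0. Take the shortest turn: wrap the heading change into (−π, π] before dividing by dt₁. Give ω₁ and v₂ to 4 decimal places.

heading to target = atan2(0−-1.5, -2.5−1.5) = 2.7828
Δθ = wrap(2.7828 − -0.7854) = -2.7150; ω₁ = Δθ/dt₁ = -5.4299
distance = √((-2.5−1.5)² + (0−-1.5)²) = 4.2720; v₂ = distance/dt₂ = 2.1360

ω₁ = -5.4299, v₂ = 2.1360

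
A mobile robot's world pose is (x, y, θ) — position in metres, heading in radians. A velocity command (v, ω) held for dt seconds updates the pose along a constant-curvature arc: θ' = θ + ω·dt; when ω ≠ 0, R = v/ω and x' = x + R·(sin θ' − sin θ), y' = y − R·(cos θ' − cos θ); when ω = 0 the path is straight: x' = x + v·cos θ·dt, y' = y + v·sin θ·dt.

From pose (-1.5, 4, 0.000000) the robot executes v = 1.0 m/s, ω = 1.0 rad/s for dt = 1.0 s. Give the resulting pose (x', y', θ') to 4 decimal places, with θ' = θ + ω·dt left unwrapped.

(-0.6585, 4.4597, 1.0000)

θ' = 0.0000 + 1.0·1.0 = 1.0000
R = v/ω = 1.0/1.0 = 1.0000
x' = -1.5 + 1.0000·(sin 1.0000 − sin 0.0000) = -0.6585
y' = 4 − 1.0000·(cos 1.0000 − cos 0.0000) = 4.4597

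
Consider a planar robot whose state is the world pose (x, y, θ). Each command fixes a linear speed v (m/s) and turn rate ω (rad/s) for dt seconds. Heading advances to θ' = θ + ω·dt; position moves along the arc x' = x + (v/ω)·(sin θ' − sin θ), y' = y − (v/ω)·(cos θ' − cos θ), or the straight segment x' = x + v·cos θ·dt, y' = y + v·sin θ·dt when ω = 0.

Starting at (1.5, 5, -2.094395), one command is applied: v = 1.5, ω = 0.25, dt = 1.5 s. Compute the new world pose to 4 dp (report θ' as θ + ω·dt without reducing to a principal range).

(0.7623, 2.8883, -1.7194)

θ' = -2.0944 + 0.25·1.5 = -1.7194
R = v/ω = 1.5/0.25 = 6.0000
x' = 1.5 + 6.0000·(sin -1.7194 − sin -2.0944) = 0.7623
y' = 5 − 6.0000·(cos -1.7194 − cos -2.0944) = 2.8883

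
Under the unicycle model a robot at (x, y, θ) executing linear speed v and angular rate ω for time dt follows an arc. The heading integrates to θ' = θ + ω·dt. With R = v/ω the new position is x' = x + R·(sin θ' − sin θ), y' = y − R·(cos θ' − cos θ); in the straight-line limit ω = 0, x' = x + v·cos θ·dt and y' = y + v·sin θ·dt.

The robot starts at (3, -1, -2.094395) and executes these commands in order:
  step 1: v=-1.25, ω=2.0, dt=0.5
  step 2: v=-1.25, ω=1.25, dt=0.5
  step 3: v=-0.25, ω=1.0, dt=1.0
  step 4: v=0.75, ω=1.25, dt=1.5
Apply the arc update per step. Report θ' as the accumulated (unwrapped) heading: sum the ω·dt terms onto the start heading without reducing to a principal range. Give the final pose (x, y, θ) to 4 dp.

(2.4374, 0.9872, 2.4056)

step 1: θ'=-1.0944 (R=-0.6250) → pose (3.0141, -0.4009, -1.0944)
step 2: θ'=-0.4694 (R=-1.0000) → pose (2.5778, 0.0324, -0.4694)
step 3: θ'=0.5306 (R=-0.2500) → pose (2.3382, 0.0250, 0.5306)
step 4: θ'=2.4056 (R=0.6000) → pose (2.4374, 0.9872, 2.4056)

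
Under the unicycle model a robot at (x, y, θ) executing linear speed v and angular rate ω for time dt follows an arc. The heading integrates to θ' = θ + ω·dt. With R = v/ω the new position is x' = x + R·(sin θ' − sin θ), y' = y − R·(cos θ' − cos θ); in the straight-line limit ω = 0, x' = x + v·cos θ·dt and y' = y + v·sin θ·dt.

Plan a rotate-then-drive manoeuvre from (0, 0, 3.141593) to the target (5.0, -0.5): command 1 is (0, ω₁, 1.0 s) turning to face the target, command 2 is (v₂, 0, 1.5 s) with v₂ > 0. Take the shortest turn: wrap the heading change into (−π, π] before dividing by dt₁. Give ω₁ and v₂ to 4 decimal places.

ω₁ = 3.0419, v₂ = 3.3500

heading to target = atan2(-0.5−0, 5−0) = -0.0997
Δθ = wrap(-0.0997 − 3.1416) = 3.0419; ω₁ = Δθ/dt₁ = 3.0419
distance = √((5−0)² + (-0.5−0)²) = 5.0249; v₂ = distance/dt₂ = 3.3500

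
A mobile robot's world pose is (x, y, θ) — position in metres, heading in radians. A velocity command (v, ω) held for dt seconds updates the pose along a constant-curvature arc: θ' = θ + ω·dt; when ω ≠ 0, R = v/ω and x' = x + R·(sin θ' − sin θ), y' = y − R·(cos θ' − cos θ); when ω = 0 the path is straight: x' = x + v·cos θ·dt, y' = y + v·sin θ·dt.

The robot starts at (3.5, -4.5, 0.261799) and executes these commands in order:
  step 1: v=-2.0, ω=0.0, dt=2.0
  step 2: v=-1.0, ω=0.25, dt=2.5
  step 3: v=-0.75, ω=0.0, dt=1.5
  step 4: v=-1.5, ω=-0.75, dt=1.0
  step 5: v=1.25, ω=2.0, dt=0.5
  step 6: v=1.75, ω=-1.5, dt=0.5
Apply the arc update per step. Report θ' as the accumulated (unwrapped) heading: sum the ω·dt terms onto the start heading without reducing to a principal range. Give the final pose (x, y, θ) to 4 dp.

step 1: θ'=0.2618 (straight) → pose (-0.3637, -5.5353, 0.2618)
step 2: θ'=0.8868 (R=-4.0000) → pose (-2.4286, -6.8714, 0.8868)
step 3: θ'=0.8868 (straight) → pose (-3.1395, -7.7433, 0.8868)
step 4: θ'=0.1368 (R=2.0000) → pose (-4.4169, -8.4609, 0.1368)
step 5: θ'=1.1368 (R=0.6250) → pose (-3.9351, -8.1045, 1.1368)
step 6: θ'=0.3868 (R=-1.1667) → pose (-3.3166, -7.5146, 0.3868)

(-3.3166, -7.5146, 0.3868)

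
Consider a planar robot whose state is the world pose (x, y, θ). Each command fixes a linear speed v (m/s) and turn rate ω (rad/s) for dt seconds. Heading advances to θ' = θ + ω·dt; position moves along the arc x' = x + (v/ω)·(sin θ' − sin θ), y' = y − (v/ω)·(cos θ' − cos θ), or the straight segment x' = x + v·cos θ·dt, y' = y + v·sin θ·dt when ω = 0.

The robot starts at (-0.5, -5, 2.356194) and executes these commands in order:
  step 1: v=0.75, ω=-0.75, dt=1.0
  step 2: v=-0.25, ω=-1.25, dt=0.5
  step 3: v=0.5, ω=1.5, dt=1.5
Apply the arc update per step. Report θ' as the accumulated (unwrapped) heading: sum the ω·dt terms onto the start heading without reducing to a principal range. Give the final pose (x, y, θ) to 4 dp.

step 1: θ'=1.6062 (R=-1.0000) → pose (-0.7923, -4.3283, 1.6062)
step 2: θ'=0.9812 (R=0.2000) → pose (-0.8259, -4.4466, 0.9812)
step 3: θ'=3.2312 (R=0.3333) → pose (-1.1328, -3.9292, 3.2312)

(-1.1328, -3.9292, 3.2312)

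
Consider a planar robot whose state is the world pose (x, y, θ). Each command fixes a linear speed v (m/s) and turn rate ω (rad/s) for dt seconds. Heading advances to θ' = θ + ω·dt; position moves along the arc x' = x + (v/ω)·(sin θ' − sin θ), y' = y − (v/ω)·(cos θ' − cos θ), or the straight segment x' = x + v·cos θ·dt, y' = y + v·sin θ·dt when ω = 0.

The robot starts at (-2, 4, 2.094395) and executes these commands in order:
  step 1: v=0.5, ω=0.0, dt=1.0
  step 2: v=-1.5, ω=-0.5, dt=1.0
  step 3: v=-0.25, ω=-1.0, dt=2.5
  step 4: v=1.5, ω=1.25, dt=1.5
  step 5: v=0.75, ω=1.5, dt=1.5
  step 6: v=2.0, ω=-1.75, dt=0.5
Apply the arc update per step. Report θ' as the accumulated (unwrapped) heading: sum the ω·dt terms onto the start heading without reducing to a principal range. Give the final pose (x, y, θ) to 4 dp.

(-1.7195, 4.0276, 2.3444)

step 1: θ'=2.0944 (straight) → pose (-2.2500, 4.4330, 2.0944)
step 2: θ'=1.5944 (R=3.0000) → pose (-1.8489, 3.0038, 1.5944)
step 3: θ'=-0.9056 (R=0.2500) → pose (-2.2955, 2.8436, -0.9056)
step 4: θ'=0.9694 (R=1.2000) → pose (-0.3619, 2.9053, 0.9694)
step 5: θ'=3.2194 (R=0.5000) → pose (-0.8131, 3.6867, 3.2194)
step 6: θ'=2.3444 (R=-1.1429) → pose (-1.7195, 4.0276, 2.3444)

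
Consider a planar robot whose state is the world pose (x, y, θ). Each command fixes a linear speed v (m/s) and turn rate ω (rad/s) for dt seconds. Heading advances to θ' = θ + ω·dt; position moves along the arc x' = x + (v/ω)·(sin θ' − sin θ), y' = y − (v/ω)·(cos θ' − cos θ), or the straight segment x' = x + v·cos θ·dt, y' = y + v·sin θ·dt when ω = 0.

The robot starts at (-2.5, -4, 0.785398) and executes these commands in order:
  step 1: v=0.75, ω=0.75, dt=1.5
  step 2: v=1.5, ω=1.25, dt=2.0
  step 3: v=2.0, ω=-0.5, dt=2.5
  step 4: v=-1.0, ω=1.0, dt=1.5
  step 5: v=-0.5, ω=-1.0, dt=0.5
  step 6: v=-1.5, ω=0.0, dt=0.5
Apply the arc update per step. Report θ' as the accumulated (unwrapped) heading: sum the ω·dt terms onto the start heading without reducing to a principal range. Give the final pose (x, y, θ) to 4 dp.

step 1: θ'=1.9104 (R=1.0000) → pose (-2.2642, -2.9598, 1.9104)
step 2: θ'=4.4104 (R=1.2000) → pose (-4.5414, -3.0026, 4.4104)
step 3: θ'=3.1604 (R=-4.0000) → pose (-8.2851, -5.8122, 3.1604)
step 4: θ'=4.6604 (R=-1.0000) → pose (-7.3053, -4.8644, 4.6604)
step 5: θ'=4.1604 (R=0.5000) → pose (-7.2317, -4.6282, 4.1604)
step 6: θ'=4.1604 (straight) → pose (-6.8384, -3.9895, 4.1604)

(-6.8384, -3.9895, 4.1604)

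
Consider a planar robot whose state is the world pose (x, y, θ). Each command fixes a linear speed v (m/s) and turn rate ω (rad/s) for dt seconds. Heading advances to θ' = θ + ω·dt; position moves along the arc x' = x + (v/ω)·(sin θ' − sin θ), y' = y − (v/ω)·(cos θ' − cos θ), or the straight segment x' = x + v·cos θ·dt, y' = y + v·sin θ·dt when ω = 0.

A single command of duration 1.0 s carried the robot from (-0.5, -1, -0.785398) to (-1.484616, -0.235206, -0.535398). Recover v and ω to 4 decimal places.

v = -1.2500, ω = 0.2500

Δθ = -0.535398 − -0.785398 = 0.250000
ω = Δθ/dt = 0.250000/1.0 = 0.2500
R = Δx/(sin θ' − sin θ) = -5.0000
v = R·ω = -5.0000·0.2500 = -1.2500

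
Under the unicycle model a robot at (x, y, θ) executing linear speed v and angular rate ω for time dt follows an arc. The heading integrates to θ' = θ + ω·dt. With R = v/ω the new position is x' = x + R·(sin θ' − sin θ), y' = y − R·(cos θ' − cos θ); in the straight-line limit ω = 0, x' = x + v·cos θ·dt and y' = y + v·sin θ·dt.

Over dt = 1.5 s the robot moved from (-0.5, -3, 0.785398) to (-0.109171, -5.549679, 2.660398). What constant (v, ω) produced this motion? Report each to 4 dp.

Δθ = 2.660398 − 0.785398 = 1.875000
ω = Δθ/dt = 1.875000/1.5 = 1.2500
R = −Δy/(cos θ' − cos θ) = -1.6000
v = R·ω = -1.6000·1.2500 = -2.0000

v = -2.0000, ω = 1.2500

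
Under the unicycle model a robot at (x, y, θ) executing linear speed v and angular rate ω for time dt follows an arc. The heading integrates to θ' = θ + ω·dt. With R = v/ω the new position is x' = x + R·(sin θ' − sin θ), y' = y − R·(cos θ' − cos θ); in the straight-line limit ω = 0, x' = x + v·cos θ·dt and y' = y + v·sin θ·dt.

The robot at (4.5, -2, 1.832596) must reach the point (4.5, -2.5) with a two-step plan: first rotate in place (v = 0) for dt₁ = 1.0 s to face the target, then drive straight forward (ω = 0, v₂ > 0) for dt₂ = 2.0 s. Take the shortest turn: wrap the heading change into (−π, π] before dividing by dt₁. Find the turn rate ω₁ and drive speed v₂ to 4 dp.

heading to target = atan2(-2.5−-2, 4.5−4.5) = -1.5708
Δθ = wrap(-1.5708 − 1.8326) = 2.8798; ω₁ = Δθ/dt₁ = 2.8798
distance = √((4.5−4.5)² + (-2.5−-2)²) = 0.5000; v₂ = distance/dt₂ = 0.2500

ω₁ = 2.8798, v₂ = 0.2500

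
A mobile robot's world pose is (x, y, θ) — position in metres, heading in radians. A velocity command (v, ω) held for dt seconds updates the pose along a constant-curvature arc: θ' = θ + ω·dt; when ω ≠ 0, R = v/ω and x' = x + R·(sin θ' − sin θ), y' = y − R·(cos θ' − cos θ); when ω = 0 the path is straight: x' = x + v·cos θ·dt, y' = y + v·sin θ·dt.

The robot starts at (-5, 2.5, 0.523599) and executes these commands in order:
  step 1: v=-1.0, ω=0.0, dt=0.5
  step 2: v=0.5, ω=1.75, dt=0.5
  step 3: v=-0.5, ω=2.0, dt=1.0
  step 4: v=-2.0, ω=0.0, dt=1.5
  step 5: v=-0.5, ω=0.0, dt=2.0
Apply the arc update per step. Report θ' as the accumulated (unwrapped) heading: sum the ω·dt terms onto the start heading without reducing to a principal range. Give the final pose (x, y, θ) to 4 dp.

step 1: θ'=0.5236 (straight) → pose (-5.4330, 2.2500, 0.5236)
step 2: θ'=1.3986 (R=0.2857) → pose (-5.2944, 2.4485, 1.3986)
step 3: θ'=3.3986 (R=-0.2500) → pose (-4.9845, 2.1639, 3.3986)
step 4: θ'=3.3986 (straight) → pose (-2.0831, 2.9264, 3.3986)
step 5: θ'=3.3986 (straight) → pose (-1.1159, 3.1806, 3.3986)

(-1.1159, 3.1806, 3.3986)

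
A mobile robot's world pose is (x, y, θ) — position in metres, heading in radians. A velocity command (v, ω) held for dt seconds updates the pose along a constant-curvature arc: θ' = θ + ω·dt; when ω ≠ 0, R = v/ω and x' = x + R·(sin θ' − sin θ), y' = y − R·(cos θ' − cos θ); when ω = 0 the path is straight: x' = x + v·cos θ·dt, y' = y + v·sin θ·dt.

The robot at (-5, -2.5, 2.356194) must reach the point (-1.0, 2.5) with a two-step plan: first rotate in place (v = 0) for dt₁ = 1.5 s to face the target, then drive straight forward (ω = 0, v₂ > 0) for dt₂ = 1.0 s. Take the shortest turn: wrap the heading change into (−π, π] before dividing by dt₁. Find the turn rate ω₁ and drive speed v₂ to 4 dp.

ω₁ = -0.9734, v₂ = 6.4031

heading to target = atan2(2.5−-2.5, -1−-5) = 0.8961
Δθ = wrap(0.8961 − 2.3562) = -1.4601; ω₁ = Δθ/dt₁ = -0.9734
distance = √((-1−-5)² + (2.5−-2.5)²) = 6.4031; v₂ = distance/dt₂ = 6.4031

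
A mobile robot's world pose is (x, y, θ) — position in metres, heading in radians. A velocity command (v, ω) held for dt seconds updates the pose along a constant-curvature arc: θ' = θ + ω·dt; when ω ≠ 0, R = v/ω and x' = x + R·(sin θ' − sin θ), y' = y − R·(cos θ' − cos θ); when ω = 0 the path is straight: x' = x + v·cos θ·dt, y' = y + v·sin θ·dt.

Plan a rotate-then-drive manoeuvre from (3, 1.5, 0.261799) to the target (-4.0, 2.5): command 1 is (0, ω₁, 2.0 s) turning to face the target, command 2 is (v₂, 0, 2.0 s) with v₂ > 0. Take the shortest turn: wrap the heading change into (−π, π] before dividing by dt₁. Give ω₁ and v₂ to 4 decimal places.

heading to target = atan2(2.5−1.5, -4−3) = 2.9997
Δθ = wrap(2.9997 − 0.2618) = 2.7379; ω₁ = Δθ/dt₁ = 1.3689
distance = √((-4−3)² + (2.5−1.5)²) = 7.0711; v₂ = distance/dt₂ = 3.5355

ω₁ = 1.3689, v₂ = 3.5355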